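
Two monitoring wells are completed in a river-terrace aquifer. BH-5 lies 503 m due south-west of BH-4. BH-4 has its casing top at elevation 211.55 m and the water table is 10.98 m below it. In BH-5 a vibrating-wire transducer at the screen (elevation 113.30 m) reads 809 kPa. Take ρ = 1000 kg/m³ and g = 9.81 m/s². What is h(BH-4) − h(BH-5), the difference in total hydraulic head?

Total head at BH-4: h = 211.55 − 10.98 = 200.57 m.
Pressure head at BH-5: ψ = P/(ρg) = 809×1000 / (1000 × 9.81) = 82.47 m.
Total head at BH-5: h = z + ψ = 113.30 + 82.47 = 195.77 m.
Head difference: h(BH-4) − h(BH-5) = 200.57 − 195.77 = 4.80 m.

Δh ≈ 4.80 m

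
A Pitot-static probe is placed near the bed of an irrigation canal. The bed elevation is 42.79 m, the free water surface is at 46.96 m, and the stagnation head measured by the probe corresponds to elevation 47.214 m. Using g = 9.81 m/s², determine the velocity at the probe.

Near the bed, under hydrostatic conditions, the piezometric head (z + ψ) equals the free-surface elevation, 46.96 m.
Velocity head = total − piezometric = 47.214 − 46.96 = 0.254 m.
v = √(2g·h_v) = √(2 × 9.81 × 0.254) = 2.23 m/s.

v ≈ 2.23 m/s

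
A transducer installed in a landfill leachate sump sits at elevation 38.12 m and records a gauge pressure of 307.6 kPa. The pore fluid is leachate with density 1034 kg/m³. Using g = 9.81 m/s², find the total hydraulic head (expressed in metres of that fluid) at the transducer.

ψ = P/(ρg) = 307.6×1000 / (1034 × 9.81) = 30.32 m.
h = z + ψ = 38.12 + 30.32 = 68.44 m.

h ≈ 68.44 m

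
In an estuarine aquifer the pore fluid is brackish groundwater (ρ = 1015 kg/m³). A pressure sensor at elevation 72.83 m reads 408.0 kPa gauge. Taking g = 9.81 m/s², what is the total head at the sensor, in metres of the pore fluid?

ψ = P/(ρg) = 408.0×1000 / (1015 × 9.81) = 40.98 m.
h = z + ψ = 72.83 + 40.98 = 113.81 m.

h ≈ 113.81 m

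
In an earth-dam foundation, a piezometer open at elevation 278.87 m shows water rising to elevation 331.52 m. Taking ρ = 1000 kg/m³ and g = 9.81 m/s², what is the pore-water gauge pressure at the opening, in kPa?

P ≈ 516 kPa

Pressure head ψ = h − z = 331.52 − 278.87 = 52.65 m.
P = ρgψ = 1000 × 9.81 × 52.65 = 516496 Pa ≈ 516 kPa.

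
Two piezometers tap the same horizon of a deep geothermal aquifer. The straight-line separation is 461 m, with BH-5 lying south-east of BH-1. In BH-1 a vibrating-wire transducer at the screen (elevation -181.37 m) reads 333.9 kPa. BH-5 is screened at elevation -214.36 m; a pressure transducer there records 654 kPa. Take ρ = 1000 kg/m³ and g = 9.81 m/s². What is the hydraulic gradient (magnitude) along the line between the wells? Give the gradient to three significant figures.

i ≈ 0.000781

Pressure head at BH-1: ψ = P/(ρg) = 333.9×1000 / (1000 × 9.81) = 34.04 m.
Total head at BH-1: h = z + ψ = -181.37 + 34.04 = -147.33 m.
Pressure head at BH-5: ψ = P/(ρg) = 654×1000 / (1000 × 9.81) = 66.67 m.
Total head at BH-5: h = z + ψ = -214.36 + 66.67 = -147.69 m.
Head difference: h(BH-1) − h(BH-5) = -147.33 − (-147.69) = 0.36 m.
Hydraulic gradient: i = |Δh| / L = 0.36 / 461 = 0.000781.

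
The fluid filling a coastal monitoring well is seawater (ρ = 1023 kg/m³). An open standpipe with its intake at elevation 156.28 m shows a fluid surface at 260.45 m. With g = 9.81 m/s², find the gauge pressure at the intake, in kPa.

P ≈ 1050 kPa

Pressure head ψ = h − z = 260.45 − 156.28 = 104.17 m.
P = ρgψ = 1023 × 9.81 × 104.17 = 1045412 Pa ≈ 1050 kPa.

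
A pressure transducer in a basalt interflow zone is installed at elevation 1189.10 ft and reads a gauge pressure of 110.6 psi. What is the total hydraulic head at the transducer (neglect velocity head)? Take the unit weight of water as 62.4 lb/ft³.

ψ = 144·P/γ = 144 × 110.6 / 62.4 = 255.23 ft.
h = z + ψ = 1189.10 + 255.23 = 1444.33 ft.

h ≈ 1444.33 ft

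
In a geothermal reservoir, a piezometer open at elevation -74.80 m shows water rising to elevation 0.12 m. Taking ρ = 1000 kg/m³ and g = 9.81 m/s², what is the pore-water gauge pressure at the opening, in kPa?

P ≈ 735 kPa

Pressure head ψ = h − z = 0.12 − (-74.80) = 74.92 m.
P = ρgψ = 1000 × 9.81 × 74.92 = 734965 Pa ≈ 735 kPa.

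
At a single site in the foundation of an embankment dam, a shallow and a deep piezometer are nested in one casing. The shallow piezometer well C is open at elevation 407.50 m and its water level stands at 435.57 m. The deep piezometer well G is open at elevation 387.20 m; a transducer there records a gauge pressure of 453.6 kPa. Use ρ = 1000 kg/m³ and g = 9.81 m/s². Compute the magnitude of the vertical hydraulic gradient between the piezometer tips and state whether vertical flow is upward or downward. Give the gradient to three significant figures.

Total head at well C: h = 435.57 m (water level in the standpipe).
Pressure head at well G: ψ = P/(ρg) = 453.6×1000 / (1000 × 9.81) = 46.24 m.
Total head at well G: h = z + ψ = 387.20 + 46.24 = 433.44 m.
Δh = h(well C) − h(well G) = 435.57 − 433.44 = 2.13 m.
Vertical separation Δz = 407.50 − 387.20 = 20.30 m.
|i_v| = |Δh| / Δz = 2.13 / 20.30 = 0.105.
Head is higher in the shallow piezometer, so vertical flow is downward (recharge condition).

|i_v| ≈ 0.105; vertical flow is downward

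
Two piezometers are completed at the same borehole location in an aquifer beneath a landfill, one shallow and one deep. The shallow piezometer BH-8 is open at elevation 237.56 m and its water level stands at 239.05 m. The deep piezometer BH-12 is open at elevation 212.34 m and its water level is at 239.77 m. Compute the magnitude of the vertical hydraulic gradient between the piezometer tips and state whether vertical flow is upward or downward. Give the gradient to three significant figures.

Total head at BH-8: h = 239.05 m (water level in the standpipe).
Total head at BH-12: h = 239.77 m.
Δh = h(BH-8) − h(BH-12) = 239.05 − 239.77 = -0.72 m.
Vertical separation Δz = 237.56 − 212.34 = 25.22 m.
|i_v| = |Δh| / Δz = 0.72 / 25.22 = 0.0285.
Head is higher in the deep piezometer, so vertical flow is upward (discharge condition).

|i_v| ≈ 0.0285; vertical flow is upward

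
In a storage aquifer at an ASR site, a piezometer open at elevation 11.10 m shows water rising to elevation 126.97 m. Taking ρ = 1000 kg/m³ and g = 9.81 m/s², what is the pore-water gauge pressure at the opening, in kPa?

P ≈ 1140 kPa

Pressure head ψ = h − z = 126.97 − 11.10 = 115.87 m.
P = ρgψ = 1000 × 9.81 × 115.87 = 1136685 Pa ≈ 1140 kPa.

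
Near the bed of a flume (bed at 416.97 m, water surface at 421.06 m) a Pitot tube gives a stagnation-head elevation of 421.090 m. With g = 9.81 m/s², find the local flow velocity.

Near the bed, under hydrostatic conditions, the piezometric head (z + ψ) equals the free-surface elevation, 421.06 m.
Velocity head = total − piezometric = 421.090 − 421.06 = 0.030 m.
v = √(2g·h_v) = √(2 × 9.81 × 0.030) = 0.767 m/s.

v ≈ 0.767 m/s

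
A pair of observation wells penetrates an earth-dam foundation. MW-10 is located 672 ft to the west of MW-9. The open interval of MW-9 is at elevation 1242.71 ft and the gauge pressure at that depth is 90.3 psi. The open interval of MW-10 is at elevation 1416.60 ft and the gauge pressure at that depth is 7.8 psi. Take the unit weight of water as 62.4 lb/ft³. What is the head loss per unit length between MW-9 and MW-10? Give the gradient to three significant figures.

Pressure head at MW-9: ψ = 144·P/γ = 144 × 90.3 / 62.4 = 208.38 ft.
Total head at MW-9: h = z + ψ = 1242.71 + 208.38 = 1451.09 ft.
Pressure head at MW-10: ψ = 144·P/γ = 144 × 7.8 / 62.4 = 18.00 ft.
Total head at MW-10: h = z + ψ = 1416.60 + 18.00 = 1434.60 ft.
Head difference: h(MW-9) − h(MW-10) = 1451.09 − 1434.60 = 16.49 ft.
Hydraulic gradient: i = |Δh| / L = 16.49 / 672 = 0.0245.

i ≈ 0.0245 ft/ft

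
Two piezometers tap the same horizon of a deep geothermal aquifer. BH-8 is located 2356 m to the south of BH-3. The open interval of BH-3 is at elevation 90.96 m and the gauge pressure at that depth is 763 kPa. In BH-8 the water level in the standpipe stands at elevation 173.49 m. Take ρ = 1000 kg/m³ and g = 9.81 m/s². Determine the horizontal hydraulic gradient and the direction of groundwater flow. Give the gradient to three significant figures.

Pressure head at BH-3: ψ = P/(ρg) = 763×1000 / (1000 × 9.81) = 77.78 m.
Total head at BH-3: h = z + ψ = 90.96 + 77.78 = 168.74 m.
Total head at BH-8: h = 173.49 m (water level in the piezometer is the total head).
Head difference: h(BH-3) − h(BH-8) = 168.74 − 173.49 = -4.75 m.
Hydraulic gradient: i = |Δh| / L = 4.75 / 2356 = 0.00202.
Flow is from higher to lower head: from BH-8 toward BH-3, i.e. toward the north.

i ≈ 0.00202; groundwater flows toward the north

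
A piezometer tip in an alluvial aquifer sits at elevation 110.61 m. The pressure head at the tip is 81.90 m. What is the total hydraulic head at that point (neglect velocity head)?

h ≈ 192.51 m

h = z + ψ = 110.61 + 81.90 = 192.51 m.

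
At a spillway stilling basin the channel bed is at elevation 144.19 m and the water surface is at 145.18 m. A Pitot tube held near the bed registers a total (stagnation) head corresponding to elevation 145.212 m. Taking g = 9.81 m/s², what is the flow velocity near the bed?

Near the bed, under hydrostatic conditions, the piezometric head (z + ψ) equals the free-surface elevation, 145.18 m.
Velocity head = total − piezometric = 145.212 − 145.18 = 0.032 m.
v = √(2g·h_v) = √(2 × 9.81 × 0.032) = 0.792 m/s.

v ≈ 0.792 m/s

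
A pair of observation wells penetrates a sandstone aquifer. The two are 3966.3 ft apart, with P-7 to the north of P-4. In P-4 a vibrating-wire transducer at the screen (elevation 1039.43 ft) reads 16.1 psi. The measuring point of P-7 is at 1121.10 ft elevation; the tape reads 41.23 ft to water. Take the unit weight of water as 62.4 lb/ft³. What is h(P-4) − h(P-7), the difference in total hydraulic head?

Δh ≈ -3.29 ft

Pressure head at P-4: ψ = 144·P/γ = 144 × 16.1 / 62.4 = 37.15 ft.
Total head at P-4: h = z + ψ = 1039.43 + 37.15 = 1076.58 ft.
Total head at P-7: h = 1121.10 − 41.23 = 1079.87 ft.
Head difference: h(P-4) − h(P-7) = 1076.58 − 1079.87 = -3.29 ft.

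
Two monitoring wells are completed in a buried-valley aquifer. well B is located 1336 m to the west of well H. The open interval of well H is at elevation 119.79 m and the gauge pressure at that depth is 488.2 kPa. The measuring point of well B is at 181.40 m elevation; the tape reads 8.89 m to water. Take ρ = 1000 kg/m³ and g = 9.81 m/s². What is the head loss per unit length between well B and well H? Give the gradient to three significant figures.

Pressure head at well H: ψ = P/(ρg) = 488.2×1000 / (1000 × 9.81) = 49.77 m.
Total head at well H: h = z + ψ = 119.79 + 49.77 = 169.56 m.
Total head at well B: h = 181.40 − 8.89 = 172.51 m.
Head difference: h(well H) − h(well B) = 169.56 − 172.51 = -2.95 m.
Hydraulic gradient: i = |Δh| / L = 2.95 / 1336 = 0.00221.

i ≈ 0.00221 m/m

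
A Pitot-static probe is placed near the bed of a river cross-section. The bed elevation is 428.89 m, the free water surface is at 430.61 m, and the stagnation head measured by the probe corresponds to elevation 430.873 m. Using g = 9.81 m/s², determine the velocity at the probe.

v ≈ 2.27 m/s

Near the bed, under hydrostatic conditions, the piezometric head (z + ψ) equals the free-surface elevation, 430.61 m.
Velocity head = total − piezometric = 430.873 − 430.61 = 0.263 m.
v = √(2g·h_v) = √(2 × 9.81 × 0.263) = 2.27 m/s.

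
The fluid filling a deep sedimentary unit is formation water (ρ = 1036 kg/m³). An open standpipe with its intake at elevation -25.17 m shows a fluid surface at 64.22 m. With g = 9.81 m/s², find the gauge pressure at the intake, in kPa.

P ≈ 908 kPa

Pressure head ψ = h − z = 64.22 − (-25.17) = 89.39 m.
P = ρgψ = 1036 × 9.81 × 89.39 = 908485 Pa ≈ 908 kPa.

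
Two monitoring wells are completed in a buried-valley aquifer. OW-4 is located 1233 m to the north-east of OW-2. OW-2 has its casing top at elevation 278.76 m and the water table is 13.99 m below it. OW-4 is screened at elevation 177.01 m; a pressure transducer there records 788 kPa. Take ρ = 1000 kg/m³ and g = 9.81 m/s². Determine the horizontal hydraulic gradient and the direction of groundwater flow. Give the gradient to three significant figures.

Total head at OW-2: h = 278.76 − 13.99 = 264.77 m.
Pressure head at OW-4: ψ = P/(ρg) = 788×1000 / (1000 × 9.81) = 80.33 m.
Total head at OW-4: h = z + ψ = 177.01 + 80.33 = 257.34 m.
Head difference: h(OW-2) − h(OW-4) = 264.77 − 257.34 = 7.43 m.
Hydraulic gradient: i = |Δh| / L = 7.43 / 1233 = 0.00603.
Flow is from higher to lower head: from OW-2 toward OW-4, i.e. toward the north-east.

i ≈ 0.00603; groundwater flows toward the north-east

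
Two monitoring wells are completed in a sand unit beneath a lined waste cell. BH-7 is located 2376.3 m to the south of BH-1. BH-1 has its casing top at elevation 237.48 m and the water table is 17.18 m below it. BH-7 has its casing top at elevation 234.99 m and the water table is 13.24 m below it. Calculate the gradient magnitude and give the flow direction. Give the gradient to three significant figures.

Total head at BH-1: h = 237.48 − 17.18 = 220.30 m.
Total head at BH-7: h = 234.99 − 13.24 = 221.75 m.
Head difference: h(BH-1) − h(BH-7) = 220.30 − 221.75 = -1.45 m.
Hydraulic gradient: i = |Δh| / L = 1.45 / 2376.3 = 0.000610.
Flow is from higher to lower head: from BH-7 toward BH-1, i.e. toward the north.

i ≈ 0.000610; groundwater flows toward the north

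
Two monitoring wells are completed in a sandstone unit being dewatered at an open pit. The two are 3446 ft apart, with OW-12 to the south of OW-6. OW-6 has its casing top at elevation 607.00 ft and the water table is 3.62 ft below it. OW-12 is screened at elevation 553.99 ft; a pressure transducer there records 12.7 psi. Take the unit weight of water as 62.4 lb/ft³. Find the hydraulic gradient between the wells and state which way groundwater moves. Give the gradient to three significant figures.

Total head at OW-6: h = 607.00 − 3.62 = 603.38 ft.
Pressure head at OW-12: ψ = 144·P/γ = 144 × 12.7 / 62.4 = 29.31 ft.
Total head at OW-12: h = z + ψ = 553.99 + 29.31 = 583.30 ft.
Head difference: h(OW-6) − h(OW-12) = 603.38 − 583.30 = 20.08 ft.
Hydraulic gradient: i = |Δh| / L = 20.08 / 3446 = 0.00583.
Flow is from higher to lower head: from OW-6 toward OW-12, i.e. toward the south.

i ≈ 0.00583; groundwater flows toward the south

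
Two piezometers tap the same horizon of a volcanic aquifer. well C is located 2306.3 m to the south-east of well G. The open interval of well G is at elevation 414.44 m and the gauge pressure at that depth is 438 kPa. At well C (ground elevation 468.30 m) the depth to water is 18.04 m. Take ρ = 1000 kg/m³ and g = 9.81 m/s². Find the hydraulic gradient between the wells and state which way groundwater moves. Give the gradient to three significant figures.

i ≈ 0.00383; groundwater flows toward the south-east

Pressure head at well G: ψ = P/(ρg) = 438×1000 / (1000 × 9.81) = 44.65 m.
Total head at well G: h = z + ψ = 414.44 + 44.65 = 459.09 m.
Total head at well C: h = 468.30 − 18.04 = 450.26 m.
Head difference: h(well G) − h(well C) = 459.09 − 450.26 = 8.83 m.
Hydraulic gradient: i = |Δh| / L = 8.83 / 2306.3 = 0.00383.
Flow is from higher to lower head: from well G toward well C, i.e. toward the south-east.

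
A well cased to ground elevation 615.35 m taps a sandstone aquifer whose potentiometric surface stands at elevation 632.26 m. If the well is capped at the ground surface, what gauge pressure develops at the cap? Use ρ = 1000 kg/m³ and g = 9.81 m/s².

Head above the cap: Δh = 632.26 − 615.35 = 16.91 m.
P = ρgΔh = 1000 × 9.81 × 16.91 = 165887 Pa ≈ 166 kPa.

P ≈ 166 kPa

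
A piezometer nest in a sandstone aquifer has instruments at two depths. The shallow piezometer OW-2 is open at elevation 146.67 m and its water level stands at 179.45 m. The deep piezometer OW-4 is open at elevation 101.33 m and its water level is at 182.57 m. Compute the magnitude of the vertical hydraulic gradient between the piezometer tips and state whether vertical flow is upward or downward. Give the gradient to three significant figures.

|i_v| ≈ 0.0688; vertical flow is upward

Total head at OW-2: h = 179.45 m (water level in the standpipe).
Total head at OW-4: h = 182.57 m.
Δh = h(OW-2) − h(OW-4) = 179.45 − 182.57 = -3.12 m.
Vertical separation Δz = 146.67 − 101.33 = 45.34 m.
|i_v| = |Δh| / Δz = 3.12 / 45.34 = 0.0688.
Head is higher in the deep piezometer, so vertical flow is upward (discharge condition).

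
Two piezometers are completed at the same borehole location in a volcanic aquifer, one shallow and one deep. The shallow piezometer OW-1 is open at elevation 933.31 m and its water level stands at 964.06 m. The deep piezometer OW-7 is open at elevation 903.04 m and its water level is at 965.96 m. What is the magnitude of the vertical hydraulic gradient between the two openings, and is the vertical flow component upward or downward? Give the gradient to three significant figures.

|i_v| ≈ 0.0628; vertical flow is upward

Total head at OW-1: h = 964.06 m (water level in the standpipe).
Total head at OW-7: h = 965.96 m.
Δh = h(OW-1) − h(OW-7) = 964.06 − 965.96 = -1.90 m.
Vertical separation Δz = 933.31 − 903.04 = 30.27 m.
|i_v| = |Δh| / Δz = 1.90 / 30.27 = 0.0628.
Head is higher in the deep piezometer, so vertical flow is upward (discharge condition).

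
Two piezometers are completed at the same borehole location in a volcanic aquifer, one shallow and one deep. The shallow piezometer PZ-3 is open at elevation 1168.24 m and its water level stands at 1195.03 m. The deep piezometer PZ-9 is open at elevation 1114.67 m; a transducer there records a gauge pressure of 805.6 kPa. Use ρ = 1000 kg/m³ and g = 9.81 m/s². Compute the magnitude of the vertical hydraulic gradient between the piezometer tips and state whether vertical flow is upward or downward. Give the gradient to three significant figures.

Total head at PZ-3: h = 1195.03 m (water level in the standpipe).
Pressure head at PZ-9: ψ = P/(ρg) = 805.6×1000 / (1000 × 9.81) = 82.12 m.
Total head at PZ-9: h = z + ψ = 1114.67 + 82.12 = 1196.79 m.
Δh = h(PZ-3) − h(PZ-9) = 1195.03 − 1196.79 = -1.76 m.
Vertical separation Δz = 1168.24 − 1114.67 = 53.57 m.
|i_v| = |Δh| / Δz = 1.76 / 53.57 = 0.0329.
Head is higher in the deep piezometer, so vertical flow is upward (discharge condition).

|i_v| ≈ 0.0329; vertical flow is upward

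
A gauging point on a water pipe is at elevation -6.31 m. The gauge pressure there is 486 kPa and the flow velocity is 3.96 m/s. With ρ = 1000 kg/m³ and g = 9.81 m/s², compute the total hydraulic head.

h ≈ 44.03 m

Pressure head ψ = P/(ρg) = 486×1000 / (1000 × 9.81) = 49.54 m.
Velocity head = v²/(2g) = 3.96² / (2 × 9.81) = 0.799 m.
h = z + ψ + v²/(2g) = -6.31 + 49.54 + 0.799 = 44.03 m.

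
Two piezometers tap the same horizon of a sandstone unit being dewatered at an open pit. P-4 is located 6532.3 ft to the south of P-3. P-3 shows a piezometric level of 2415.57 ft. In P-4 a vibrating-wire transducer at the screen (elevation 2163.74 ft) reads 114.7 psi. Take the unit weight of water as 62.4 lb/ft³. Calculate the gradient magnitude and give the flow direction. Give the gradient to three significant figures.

Total head at P-3: h = 2415.57 ft (water level in the piezometer is the total head).
Pressure head at P-4: ψ = 144·P/γ = 144 × 114.7 / 62.4 = 264.69 ft.
Total head at P-4: h = z + ψ = 2163.74 + 264.69 = 2428.43 ft.
Head difference: h(P-3) − h(P-4) = 2415.57 − 2428.43 = -12.86 ft.
Hydraulic gradient: i = |Δh| / L = 12.86 / 6532.3 = 0.00197.
Flow is from higher to lower head: from P-4 toward P-3, i.e. toward the north.

i ≈ 0.00197; groundwater flows toward the north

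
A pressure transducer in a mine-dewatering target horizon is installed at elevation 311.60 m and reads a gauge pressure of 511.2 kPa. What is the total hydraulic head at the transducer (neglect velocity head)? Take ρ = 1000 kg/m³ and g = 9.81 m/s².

h ≈ 363.71 m

ψ = P/(ρg) = 511.2×1000 / (1000 × 9.81) = 52.11 m.
h = z + ψ = 311.60 + 52.11 = 363.71 m.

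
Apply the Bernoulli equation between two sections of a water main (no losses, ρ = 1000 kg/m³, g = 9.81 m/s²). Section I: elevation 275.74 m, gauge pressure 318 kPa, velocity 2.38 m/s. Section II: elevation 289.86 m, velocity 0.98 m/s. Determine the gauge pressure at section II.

Pressure head at I: ψ₁ = P₁/(ρg) = 318×1000 / (1000 × 9.81) = 32.42 m.
Velocity heads: v₁²/2g = 2.38²/19.62 = 0.289 m; v₂²/2g = 0.98²/19.62 = 0.049 m.
Total head H = z₁ + ψ₁ + v₁²/2g = 275.74 + 32.42 + 0.289 = 308.45 m.
ψ₂ = H − z₂ − v₂²/2g = 308.45 − 289.86 − 0.049 = 18.54 m.
P₂ = ρgψ₂ = 1000 × 9.81 × 18.54 ≈ 182 kPa.

P₂ ≈ 182 kPa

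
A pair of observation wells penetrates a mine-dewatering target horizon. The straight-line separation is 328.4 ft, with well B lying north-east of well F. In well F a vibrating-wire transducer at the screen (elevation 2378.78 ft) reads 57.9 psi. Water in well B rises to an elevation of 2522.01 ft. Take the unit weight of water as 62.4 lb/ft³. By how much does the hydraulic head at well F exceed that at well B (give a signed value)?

Pressure head at well F: ψ = 144·P/γ = 144 × 57.9 / 62.4 = 133.62 ft.
Total head at well F: h = z + ψ = 2378.78 + 133.62 = 2512.40 ft.
Total head at well B: h = 2522.01 ft (water level in the piezometer is the total head).
Head difference: h(well F) − h(well B) = 2512.40 − 2522.01 = -9.61 ft.

Δh ≈ -9.61 ft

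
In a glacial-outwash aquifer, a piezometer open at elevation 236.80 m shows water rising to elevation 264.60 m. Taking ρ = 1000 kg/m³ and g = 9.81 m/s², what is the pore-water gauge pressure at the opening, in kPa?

P ≈ 273 kPa

Pressure head ψ = h − z = 264.60 − 236.80 = 27.80 m.
P = ρgψ = 1000 × 9.81 × 27.80 = 272718 Pa ≈ 273 kPa.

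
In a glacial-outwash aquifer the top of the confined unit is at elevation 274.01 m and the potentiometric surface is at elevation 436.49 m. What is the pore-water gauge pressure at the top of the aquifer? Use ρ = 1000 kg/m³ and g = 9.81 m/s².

P ≈ 1590 kPa

Pressure head at the aquifer top: ψ = h − z = 436.49 − 274.01 = 162.48 m.
P = ρgψ = 1000 × 9.81 × 162.48 = 1593929 Pa ≈ 1590 kPa.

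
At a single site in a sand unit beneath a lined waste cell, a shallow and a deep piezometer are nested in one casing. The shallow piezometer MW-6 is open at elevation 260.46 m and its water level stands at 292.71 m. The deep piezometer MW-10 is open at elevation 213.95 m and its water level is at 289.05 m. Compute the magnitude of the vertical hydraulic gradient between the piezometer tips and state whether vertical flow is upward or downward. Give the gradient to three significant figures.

Total head at MW-6: h = 292.71 m (water level in the standpipe).
Total head at MW-10: h = 289.05 m.
Δh = h(MW-6) − h(MW-10) = 292.71 − 289.05 = 3.66 m.
Vertical separation Δz = 260.46 − 213.95 = 46.51 m.
|i_v| = |Δh| / Δz = 3.66 / 46.51 = 0.0787.
Head is higher in the shallow piezometer, so vertical flow is downward (recharge condition).

|i_v| ≈ 0.0787; vertical flow is downward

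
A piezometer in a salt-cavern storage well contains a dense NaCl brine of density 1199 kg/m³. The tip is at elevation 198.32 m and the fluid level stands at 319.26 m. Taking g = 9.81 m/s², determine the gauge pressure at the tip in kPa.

P ≈ 1420 kPa

Pressure head ψ = h − z = 319.26 − 198.32 = 120.94 m.
P = ρgψ = 1199 × 9.81 × 120.94 = 1422519 Pa ≈ 1420 kPa.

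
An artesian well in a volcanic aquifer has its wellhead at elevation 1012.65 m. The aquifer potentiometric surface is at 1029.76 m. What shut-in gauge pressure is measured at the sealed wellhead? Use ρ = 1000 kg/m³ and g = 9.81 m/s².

Head above the cap: Δh = 1029.76 − 1012.65 = 17.11 m.
P = ρgΔh = 1000 × 9.81 × 17.11 = 167849 Pa ≈ 168 kPa.

P ≈ 168 kPa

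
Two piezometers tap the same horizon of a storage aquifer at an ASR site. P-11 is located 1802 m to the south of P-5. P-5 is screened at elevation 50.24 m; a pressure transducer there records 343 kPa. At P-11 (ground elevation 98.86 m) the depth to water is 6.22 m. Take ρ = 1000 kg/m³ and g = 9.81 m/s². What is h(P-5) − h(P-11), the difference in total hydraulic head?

Δh ≈ -7.44 m

Pressure head at P-5: ψ = P/(ρg) = 343×1000 / (1000 × 9.81) = 34.96 m.
Total head at P-5: h = z + ψ = 50.24 + 34.96 = 85.20 m.
Total head at P-11: h = 98.86 − 6.22 = 92.64 m.
Head difference: h(P-5) − h(P-11) = 85.20 − 92.64 = -7.44 m.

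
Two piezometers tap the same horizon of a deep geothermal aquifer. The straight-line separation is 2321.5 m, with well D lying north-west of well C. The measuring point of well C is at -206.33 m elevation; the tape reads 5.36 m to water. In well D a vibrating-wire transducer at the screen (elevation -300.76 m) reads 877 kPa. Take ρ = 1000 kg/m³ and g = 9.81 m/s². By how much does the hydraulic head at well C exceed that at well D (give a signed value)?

Δh ≈ -0.33 m

Total head at well C: h = -206.33 − 5.36 = -211.69 m.
Pressure head at well D: ψ = P/(ρg) = 877×1000 / (1000 × 9.81) = 89.40 m.
Total head at well D: h = z + ψ = -300.76 + 89.40 = -211.36 m.
Head difference: h(well C) − h(well D) = -211.69 − (-211.36) = -0.33 m.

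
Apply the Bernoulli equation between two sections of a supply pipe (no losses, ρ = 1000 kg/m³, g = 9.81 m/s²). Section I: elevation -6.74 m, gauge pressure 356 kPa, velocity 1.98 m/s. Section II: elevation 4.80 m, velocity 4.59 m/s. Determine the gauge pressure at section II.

P₂ ≈ 234 kPa

Pressure head at I: ψ₁ = P₁/(ρg) = 356×1000 / (1000 × 9.81) = 36.29 m.
Velocity heads: v₁²/2g = 1.98²/19.62 = 0.200 m; v₂²/2g = 4.59²/19.62 = 1.074 m.
Total head H = z₁ + ψ₁ + v₁²/2g = -6.74 + 36.29 + 0.200 = 29.75 m.
ψ₂ = H − z₂ − v₂²/2g = 29.75 − 4.80 − 1.074 = 23.88 m.
P₂ = ρgψ₂ = 1000 × 9.81 × 23.88 ≈ 234 kPa.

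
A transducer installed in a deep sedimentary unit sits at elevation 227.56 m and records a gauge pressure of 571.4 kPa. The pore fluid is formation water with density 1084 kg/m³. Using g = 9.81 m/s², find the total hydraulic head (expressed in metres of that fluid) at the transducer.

h ≈ 281.29 m

ψ = P/(ρg) = 571.4×1000 / (1084 × 9.81) = 53.73 m.
h = z + ψ = 227.56 + 53.73 = 281.29 m.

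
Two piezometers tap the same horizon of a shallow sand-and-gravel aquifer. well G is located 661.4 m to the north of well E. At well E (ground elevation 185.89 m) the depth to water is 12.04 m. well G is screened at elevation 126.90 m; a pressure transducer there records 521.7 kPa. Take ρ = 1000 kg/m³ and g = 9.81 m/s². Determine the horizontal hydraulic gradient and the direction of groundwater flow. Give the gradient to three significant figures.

i ≈ 0.00942; groundwater flows toward the south

Total head at well E: h = 185.89 − 12.04 = 173.85 m.
Pressure head at well G: ψ = P/(ρg) = 521.7×1000 / (1000 × 9.81) = 53.18 m.
Total head at well G: h = z + ψ = 126.90 + 53.18 = 180.08 m.
Head difference: h(well E) − h(well G) = 173.85 − 180.08 = -6.23 m.
Hydraulic gradient: i = |Δh| / L = 6.23 / 661.4 = 0.00942.
Flow is from higher to lower head: from well G toward well E, i.e. toward the south.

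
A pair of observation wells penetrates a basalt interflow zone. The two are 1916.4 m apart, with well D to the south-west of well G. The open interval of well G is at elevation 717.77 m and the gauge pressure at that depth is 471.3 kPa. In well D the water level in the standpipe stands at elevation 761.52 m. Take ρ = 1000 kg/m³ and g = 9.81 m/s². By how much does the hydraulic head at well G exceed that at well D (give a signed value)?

Pressure head at well G: ψ = P/(ρg) = 471.3×1000 / (1000 × 9.81) = 48.04 m.
Total head at well G: h = z + ψ = 717.77 + 48.04 = 765.81 m.
Total head at well D: h = 761.52 m (water level in the piezometer is the total head).
Head difference: h(well G) − h(well D) = 765.81 − 761.52 = 4.29 m.

Δh ≈ 4.29 m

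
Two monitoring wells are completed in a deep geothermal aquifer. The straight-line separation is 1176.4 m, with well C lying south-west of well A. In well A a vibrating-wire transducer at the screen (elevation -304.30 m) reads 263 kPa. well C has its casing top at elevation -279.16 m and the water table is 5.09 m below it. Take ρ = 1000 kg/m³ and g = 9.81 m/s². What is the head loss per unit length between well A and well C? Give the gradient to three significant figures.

i ≈ 0.00575 m/m

Pressure head at well A: ψ = P/(ρg) = 263×1000 / (1000 × 9.81) = 26.81 m.
Total head at well A: h = z + ψ = -304.30 + 26.81 = -277.49 m.
Total head at well C: h = -279.16 − 5.09 = -284.25 m.
Head difference: h(well A) − h(well C) = -277.49 − (-284.25) = 6.76 m.
Hydraulic gradient: i = |Δh| / L = 6.76 / 1176.4 = 0.00575.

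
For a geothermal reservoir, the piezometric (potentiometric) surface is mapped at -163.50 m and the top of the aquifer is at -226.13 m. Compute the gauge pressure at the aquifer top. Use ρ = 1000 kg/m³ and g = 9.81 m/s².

Pressure head at the aquifer top: ψ = h − z = -163.50 − (-226.13) = 62.63 m.
P = ρgψ = 1000 × 9.81 × 62.63 = 614400 Pa ≈ 614 kPa.

P ≈ 614 kPa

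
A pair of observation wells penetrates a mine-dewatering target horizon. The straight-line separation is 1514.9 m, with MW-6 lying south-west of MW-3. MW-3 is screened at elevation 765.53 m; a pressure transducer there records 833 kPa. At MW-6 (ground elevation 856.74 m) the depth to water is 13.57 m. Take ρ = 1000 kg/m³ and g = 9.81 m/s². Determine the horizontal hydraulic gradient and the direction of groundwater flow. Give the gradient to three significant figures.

Pressure head at MW-3: ψ = P/(ρg) = 833×1000 / (1000 × 9.81) = 84.91 m.
Total head at MW-3: h = z + ψ = 765.53 + 84.91 = 850.44 m.
Total head at MW-6: h = 856.74 − 13.57 = 843.17 m.
Head difference: h(MW-3) − h(MW-6) = 850.44 − 843.17 = 7.27 m.
Hydraulic gradient: i = |Δh| / L = 7.27 / 1514.9 = 0.00480.
Flow is from higher to lower head: from MW-3 toward MW-6, i.e. toward the south-west.

i ≈ 0.00480; groundwater flows toward the south-west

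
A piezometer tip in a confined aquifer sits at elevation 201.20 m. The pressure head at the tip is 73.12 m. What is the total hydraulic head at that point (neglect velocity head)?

h = z + ψ = 201.20 + 73.12 = 274.32 m.

h ≈ 274.32 m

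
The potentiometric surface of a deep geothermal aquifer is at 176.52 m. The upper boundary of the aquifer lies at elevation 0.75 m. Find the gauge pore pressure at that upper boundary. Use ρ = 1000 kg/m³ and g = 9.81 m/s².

Pressure head at the aquifer top: ψ = h − z = 176.52 − 0.75 = 175.77 m.
P = ρgψ = 1000 × 9.81 × 175.77 = 1724304 Pa ≈ 1720 kPa.

P ≈ 1720 kPa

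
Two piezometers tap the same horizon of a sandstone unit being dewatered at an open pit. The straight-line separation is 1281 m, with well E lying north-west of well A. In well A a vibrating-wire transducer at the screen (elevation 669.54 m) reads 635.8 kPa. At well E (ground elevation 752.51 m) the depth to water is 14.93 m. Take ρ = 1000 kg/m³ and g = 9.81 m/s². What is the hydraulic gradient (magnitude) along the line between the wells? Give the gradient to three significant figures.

i ≈ 0.00252

Pressure head at well A: ψ = P/(ρg) = 635.8×1000 / (1000 × 9.81) = 64.81 m.
Total head at well A: h = z + ψ = 669.54 + 64.81 = 734.35 m.
Total head at well E: h = 752.51 − 14.93 = 737.58 m.
Head difference: h(well A) − h(well E) = 734.35 − 737.58 = -3.23 m.
Hydraulic gradient: i = |Δh| / L = 3.23 / 1281 = 0.00252.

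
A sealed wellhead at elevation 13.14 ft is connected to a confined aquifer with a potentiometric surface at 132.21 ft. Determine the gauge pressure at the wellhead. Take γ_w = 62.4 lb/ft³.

Head above the cap: Δh = 132.21 − 13.14 = 119.07 ft.
P = γΔh/144 = 62.4 × 119.07 / 144 = 51.6 psi.

P ≈ 51.6 psi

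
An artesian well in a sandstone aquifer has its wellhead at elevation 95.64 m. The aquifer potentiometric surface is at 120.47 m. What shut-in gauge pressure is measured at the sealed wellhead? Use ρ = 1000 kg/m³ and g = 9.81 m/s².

Head above the cap: Δh = 120.47 − 95.64 = 24.83 m.
P = ρgΔh = 1000 × 9.81 × 24.83 = 243582 Pa ≈ 244 kPa.

P ≈ 244 kPa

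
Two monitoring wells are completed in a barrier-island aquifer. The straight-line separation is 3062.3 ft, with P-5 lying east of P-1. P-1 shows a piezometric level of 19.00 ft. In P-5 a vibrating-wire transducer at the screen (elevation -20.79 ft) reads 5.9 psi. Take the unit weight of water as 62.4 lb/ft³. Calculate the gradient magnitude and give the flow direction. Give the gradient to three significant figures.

Total head at P-1: h = 19.00 ft (water level in the piezometer is the total head).
Pressure head at P-5: ψ = 144·P/γ = 144 × 5.9 / 62.4 = 13.62 ft.
Total head at P-5: h = z + ψ = -20.79 + 13.62 = -7.17 ft.
Head difference: h(P-1) − h(P-5) = 19.00 − (-7.17) = 26.17 ft.
Hydraulic gradient: i = |Δh| / L = 26.17 / 3062.3 = 0.00855.
Flow is from higher to lower head: from P-1 toward P-5, i.e. toward the east.

i ≈ 0.00855; groundwater flows toward the east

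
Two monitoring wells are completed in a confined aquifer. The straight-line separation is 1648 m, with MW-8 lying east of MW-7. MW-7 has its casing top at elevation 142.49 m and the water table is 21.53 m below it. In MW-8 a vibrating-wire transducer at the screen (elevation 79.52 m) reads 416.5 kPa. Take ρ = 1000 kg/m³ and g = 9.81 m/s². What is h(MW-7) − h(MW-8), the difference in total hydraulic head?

Δh ≈ -1.02 m

Total head at MW-7: h = 142.49 − 21.53 = 120.96 m.
Pressure head at MW-8: ψ = P/(ρg) = 416.5×1000 / (1000 × 9.81) = 42.46 m.
Total head at MW-8: h = z + ψ = 79.52 + 42.46 = 121.98 m.
Head difference: h(MW-7) − h(MW-8) = 120.96 − 121.98 = -1.02 m.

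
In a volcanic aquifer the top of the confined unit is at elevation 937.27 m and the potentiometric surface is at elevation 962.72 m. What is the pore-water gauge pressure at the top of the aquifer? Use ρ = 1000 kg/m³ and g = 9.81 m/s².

Pressure head at the aquifer top: ψ = h − z = 962.72 − 937.27 = 25.45 m.
P = ρgψ = 1000 × 9.81 × 25.45 = 249665 Pa ≈ 250 kPa.

P ≈ 250 kPa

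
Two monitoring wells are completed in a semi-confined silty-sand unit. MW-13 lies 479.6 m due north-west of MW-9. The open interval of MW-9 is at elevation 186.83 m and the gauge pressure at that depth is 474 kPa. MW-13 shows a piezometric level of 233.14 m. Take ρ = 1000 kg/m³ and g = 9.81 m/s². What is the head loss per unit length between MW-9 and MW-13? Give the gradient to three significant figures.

i ≈ 0.00419 m/m

Pressure head at MW-9: ψ = P/(ρg) = 474×1000 / (1000 × 9.81) = 48.32 m.
Total head at MW-9: h = z + ψ = 186.83 + 48.32 = 235.15 m.
Total head at MW-13: h = 233.14 m (water level in the piezometer is the total head).
Head difference: h(MW-9) − h(MW-13) = 235.15 − 233.14 = 2.01 m.
Hydraulic gradient: i = |Δh| / L = 2.01 / 479.6 = 0.00419.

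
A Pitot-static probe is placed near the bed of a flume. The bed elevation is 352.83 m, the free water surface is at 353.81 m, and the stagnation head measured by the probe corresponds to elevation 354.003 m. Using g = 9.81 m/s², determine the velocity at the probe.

Near the bed, under hydrostatic conditions, the piezometric head (z + ψ) equals the free-surface elevation, 353.81 m.
Velocity head = total − piezometric = 354.003 − 353.81 = 0.193 m.
v = √(2g·h_v) = √(2 × 9.81 × 0.193) = 1.95 m/s.

v ≈ 1.95 m/s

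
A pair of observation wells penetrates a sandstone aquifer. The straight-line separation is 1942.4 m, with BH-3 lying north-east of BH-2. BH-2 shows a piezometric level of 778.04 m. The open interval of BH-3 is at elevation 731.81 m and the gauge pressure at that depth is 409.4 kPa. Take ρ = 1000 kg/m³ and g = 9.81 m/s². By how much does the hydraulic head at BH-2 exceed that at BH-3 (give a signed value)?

Δh ≈ 4.50 m

Total head at BH-2: h = 778.04 m (water level in the piezometer is the total head).
Pressure head at BH-3: ψ = P/(ρg) = 409.4×1000 / (1000 × 9.81) = 41.73 m.
Total head at BH-3: h = z + ψ = 731.81 + 41.73 = 773.54 m.
Head difference: h(BH-2) − h(BH-3) = 778.04 − 773.54 = 4.50 m.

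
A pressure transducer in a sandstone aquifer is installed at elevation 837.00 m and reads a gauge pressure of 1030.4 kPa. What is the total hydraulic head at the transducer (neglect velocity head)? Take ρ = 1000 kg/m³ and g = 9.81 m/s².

h ≈ 942.04 m

ψ = P/(ρg) = 1030.4×1000 / (1000 × 9.81) = 105.04 m.
h = z + ψ = 837.00 + 105.04 = 942.04 m.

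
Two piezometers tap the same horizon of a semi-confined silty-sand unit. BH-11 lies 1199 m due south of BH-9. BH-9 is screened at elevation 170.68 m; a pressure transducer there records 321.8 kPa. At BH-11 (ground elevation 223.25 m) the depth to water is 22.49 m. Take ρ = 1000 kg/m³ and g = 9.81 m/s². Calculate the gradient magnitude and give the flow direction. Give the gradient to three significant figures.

i ≈ 0.00227; groundwater flows toward the south

Pressure head at BH-9: ψ = P/(ρg) = 321.8×1000 / (1000 × 9.81) = 32.80 m.
Total head at BH-9: h = z + ψ = 170.68 + 32.80 = 203.48 m.
Total head at BH-11: h = 223.25 − 22.49 = 200.76 m.
Head difference: h(BH-9) − h(BH-11) = 203.48 − 200.76 = 2.72 m.
Hydraulic gradient: i = |Δh| / L = 2.72 / 1199 = 0.00227.
Flow is from higher to lower head: from BH-9 toward BH-11, i.e. toward the south.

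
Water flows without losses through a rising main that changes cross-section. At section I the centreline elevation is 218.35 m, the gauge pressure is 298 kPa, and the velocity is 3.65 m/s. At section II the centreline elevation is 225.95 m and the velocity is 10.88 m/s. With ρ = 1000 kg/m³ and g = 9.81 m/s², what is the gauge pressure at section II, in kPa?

P₂ ≈ 171 kPa

Pressure head at I: ψ₁ = P₁/(ρg) = 298×1000 / (1000 × 9.81) = 30.38 m.
Velocity heads: v₁²/2g = 3.65²/19.62 = 0.679 m; v₂²/2g = 10.88²/19.62 = 6.033 m.
Total head H = z₁ + ψ₁ + v₁²/2g = 218.35 + 30.38 + 0.679 = 249.41 m.
ψ₂ = H − z₂ − v₂²/2g = 249.41 − 225.95 − 6.033 = 17.43 m.
P₂ = ρgψ₂ = 1000 × 9.81 × 17.43 ≈ 171 kPa.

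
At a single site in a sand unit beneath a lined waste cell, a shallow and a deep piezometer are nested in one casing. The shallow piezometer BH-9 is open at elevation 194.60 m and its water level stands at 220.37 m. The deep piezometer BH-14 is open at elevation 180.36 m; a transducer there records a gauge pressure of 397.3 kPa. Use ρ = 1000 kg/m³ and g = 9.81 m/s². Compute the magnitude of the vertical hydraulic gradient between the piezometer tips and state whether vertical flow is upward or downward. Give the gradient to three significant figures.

|i_v| ≈ 0.0344; vertical flow is upward

Total head at BH-9: h = 220.37 m (water level in the standpipe).
Pressure head at BH-14: ψ = P/(ρg) = 397.3×1000 / (1000 × 9.81) = 40.50 m.
Total head at BH-14: h = z + ψ = 180.36 + 40.50 = 220.86 m.
Δh = h(BH-9) − h(BH-14) = 220.37 − 220.86 = -0.49 m.
Vertical separation Δz = 194.60 − 180.36 = 14.24 m.
|i_v| = |Δh| / Δz = 0.49 / 14.24 = 0.0344.
Head is higher in the deep piezometer, so vertical flow is upward (discharge condition).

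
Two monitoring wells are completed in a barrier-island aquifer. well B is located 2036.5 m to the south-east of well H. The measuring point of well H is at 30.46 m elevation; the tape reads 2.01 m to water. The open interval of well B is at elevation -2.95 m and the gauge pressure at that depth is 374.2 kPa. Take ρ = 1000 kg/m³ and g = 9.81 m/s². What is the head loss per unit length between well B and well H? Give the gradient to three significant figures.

Total head at well H: h = 30.46 − 2.01 = 28.45 m.
Pressure head at well B: ψ = P/(ρg) = 374.2×1000 / (1000 × 9.81) = 38.14 m.
Total head at well B: h = z + ψ = -2.95 + 38.14 = 35.19 m.
Head difference: h(well H) − h(well B) = 28.45 − 35.19 = -6.74 m.
Hydraulic gradient: i = |Δh| / L = 6.74 / 2036.5 = 0.00331.

i ≈ 0.00331 m/m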